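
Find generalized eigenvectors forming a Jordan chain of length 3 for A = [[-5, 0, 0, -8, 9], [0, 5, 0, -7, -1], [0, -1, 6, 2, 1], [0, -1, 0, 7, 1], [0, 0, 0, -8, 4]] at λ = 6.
v_1 = [[2, 1, -1, 0, 2]]^T, v_2 = [[-4, -3, 1, 1, -4]]^T, v_3 = [[0, 0, 1, 0, 0]]^T

We seek v_1 ∈ ker((A - 6I)^3) \ ker((A - 6I)^2), then set v_{i+1} = (A - 6I) v_i.

One such chain is v_1 = [[2, 1, -1, 0, 2]]^T, v_2 = [[-4, -3, 1, 1, -4]]^T, v_3 = [[0, 0, 1, 0, 0]]^T. Check: (A - 6I) v_3 = [[0, 0, 0, 0, 0]]^T = 0.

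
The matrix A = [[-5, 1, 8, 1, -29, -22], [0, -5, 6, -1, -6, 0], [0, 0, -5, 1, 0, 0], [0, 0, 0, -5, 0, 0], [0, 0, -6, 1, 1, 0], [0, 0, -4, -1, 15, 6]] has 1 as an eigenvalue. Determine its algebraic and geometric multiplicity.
algebraic multiplicity 1, geometric multiplicity 1

The characteristic polynomial is (x - 6)(x - 1)(x + 5)^4, so the factor x - 1 appears with exponent 1: the algebraic multiplicity is 1.

rank(A - I) = 5, so the eigenspace has dimension 6 - 5 = 1: the geometric multiplicity is 1.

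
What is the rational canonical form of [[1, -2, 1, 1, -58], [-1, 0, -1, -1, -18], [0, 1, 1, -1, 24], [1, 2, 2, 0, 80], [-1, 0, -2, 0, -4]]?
The invariant factors of A (the non-unit diagonal entries of the Smith normal form of xI - A over ℚ[x]) are x, x(x - 4)(x + 3)^2, each dividing the next. The characteristic polynomial is their product, x^2(x - 4)(x + 3)^2.

The rational canonical form is the block-diagonal matrix of companion matrices C(f_i):
R = [[0, 0, 0, 0, 0], [0, 0, 0, 0, 0], [0, 1, 0, 0, 36], [0, 0, 1, 0, 15], [0, 0, 0, 1, -2]].

R = [[0, 0, 0, 0, 0], [0, 0, 0, 0, 0], [0, 1, 0, 0, 36], [0, 0, 1, 0, 15], [0, 0, 0, 1, -2]]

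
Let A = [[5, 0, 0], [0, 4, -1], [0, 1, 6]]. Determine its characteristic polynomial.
xI - A = [[x - 5, 0, 0], [0, x - 4, 1], [0, -1, x - 6]].

Expanding det(xI - A) along the first row:
det(xI - A) = + (x - 5)·det([[x - 4, 1], [-1, x - 6]]) - (0)·det([[0, 1], [0, x - 6]]) + (0)·det([[0, x - 4], [0, -1]]).

Evaluating gives χ_A(x) = x^3 - 15x^2 + 75x - 125 = (x - 5)^3.

χ_A(x) = (x - 5)^3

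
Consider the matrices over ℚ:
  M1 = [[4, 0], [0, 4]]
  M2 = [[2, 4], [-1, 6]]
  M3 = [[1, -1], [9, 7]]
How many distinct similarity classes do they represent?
Characteristic polynomials: χ_{M1} = (x - 4)^2, χ_{M2} = (x - 4)^2, χ_{M3} = (x - 4)^2.

{M1}: invariant factors x - 4, x - 4.

{M2, M3}: invariant factors (x - 4)^2.

Matrices are similar if and only if their invariant-factor lists agree; the partition into similarity classes is {M1}, {M2, M3}.

2 classes: {M1}, {M2, M3}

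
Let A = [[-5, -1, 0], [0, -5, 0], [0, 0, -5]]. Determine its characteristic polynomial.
χ_A(x) = (x + 5)^3

xI - A = [[x + 5, 1, 0], [0, x + 5, 0], [0, 0, x + 5]].

Expanding det(xI - A) along the first row:
det(xI - A) = + (x + 5)·det([[x + 5, 0], [0, x + 5]]) - (1)·det([[0, 0], [0, x + 5]]) + (0)·det([[0, x + 5], [0, 0]]).

Evaluating gives χ_A(x) = x^3 + 15x^2 + 75x + 125 = (x + 5)^3.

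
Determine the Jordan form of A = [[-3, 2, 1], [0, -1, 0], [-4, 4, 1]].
The characteristic polynomial is det(xI - A) = (x + 1)^3, so the eigenvalues are -1 (algebraic multiplicity 3).

For λ = -1: rank(A + I) = 1, rank((A + I)^2) = 0. The eigenspace has dimension 3 - 1 = 2, so there are 2 Jordan blocks; the rank sequence gives block sizes [2, 1].

Assembling the blocks gives the Jordan form J above.

J = [[-1, 1, 0], [0, -1, 0], [0, 0, -1]]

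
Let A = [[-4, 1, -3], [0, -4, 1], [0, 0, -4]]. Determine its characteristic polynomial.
χ_A(x) = (x + 4)^3

xI - A = [[x + 4, -1, 3], [0, x + 4, -1], [0, 0, x + 4]].

Expanding det(xI - A) along the first row:
det(xI - A) = + (x + 4)·det([[x + 4, -1], [0, x + 4]]) - (-1)·det([[0, -1], [0, x + 4]]) + (3)·det([[0, x + 4], [0, 0]]).

Evaluating gives χ_A(x) = x^3 + 12x^2 + 48x + 64 = (x + 4)^3.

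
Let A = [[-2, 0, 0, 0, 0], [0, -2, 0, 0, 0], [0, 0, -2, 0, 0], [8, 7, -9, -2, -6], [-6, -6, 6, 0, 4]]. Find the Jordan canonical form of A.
The characteristic polynomial is det(xI - A) = (x - 4)(x + 2)^4, so the eigenvalues are -2 (algebraic multiplicity 4), 4 (algebraic multiplicity 1).

For λ = -2: rank(A + 2I) = 2, rank((A + 2I)^2) = 1. The eigenspace has dimension 5 - 2 = 3, so there are 3 Jordan blocks; the rank sequence gives block sizes [2, 1, 1].

For λ = 4: algebraic multiplicity 1 gives one 1×1 block.

Assembling the blocks gives the Jordan form J above.

J = [[-2, 1, 0, 0, 0], [0, -2, 0, 0, 0], [0, 0, -2, 0, 0], [0, 0, 0, -2, 0], [0, 0, 0, 0, 4]]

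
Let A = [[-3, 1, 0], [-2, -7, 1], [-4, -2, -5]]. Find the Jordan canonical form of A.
The characteristic polynomial is det(xI - A) = (x + 5)^3, so the eigenvalues are -5 (algebraic multiplicity 3).

For λ = -5: rank(A + 5I) = 2, rank((A + 5I)^2) = 1, rank((A + 5I)^3) = 0. The eigenspace has dimension 3 - 2 = 1, so there is 1 Jordan block; the rank sequence gives block sizes [3].

Assembling the blocks gives the Jordan form J above.

J = [[-5, 1, 0], [0, -5, 1], [0, 0, -5]]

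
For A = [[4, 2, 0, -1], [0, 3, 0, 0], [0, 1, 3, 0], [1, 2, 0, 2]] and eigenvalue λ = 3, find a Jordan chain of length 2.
We seek v_1 ∈ ker((A - 3I)^2) \ ker(A - 3I), then set v_{i+1} = (A - 3I) v_i.

One such chain is v_1 = [[-1, -1, -3, -3]]^T, v_2 = [[0, 0, -1, 0]]^T. Check: (A - 3I) v_2 = [[0, 0, 0, 0]]^T = 0.

v_1 = [[-1, -1, -3, -3]]^T, v_2 = [[0, 0, -1, 0]]^T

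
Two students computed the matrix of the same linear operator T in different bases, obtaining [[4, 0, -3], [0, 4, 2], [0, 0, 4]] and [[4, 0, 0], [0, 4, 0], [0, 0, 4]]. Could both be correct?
Both have characteristic polynomial (x - 4)^3, but the minimal polynomial of A is (x - 4)^2 while the minimal polynomial of B is x - 4. The minimal polynomial is a similarity invariant, so A and B are not similar.

No.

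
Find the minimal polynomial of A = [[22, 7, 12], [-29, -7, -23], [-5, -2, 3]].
m_A(x) = (x - 6)^3

The characteristic polynomial factors as (x - 6)^3. The minimal polynomial is ∏(x - λ)^{k_λ} where k_λ is the size of the largest Jordan block at λ.

For λ = 6: rank(A - 6I) = 2, and the largest Jordan block has size 3 (the smallest k with rank((A - 6I)^k) = rank((A - 6I)^(k+1))).

So m_A(x) = (x - 6)^3.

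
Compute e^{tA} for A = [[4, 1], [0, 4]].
e^{tA} = [[e^{4*t}, t*e^{4*t}], [0, e^{4*t}]]

A has Jordan form J = [[4, 1], [0, 4]] with A = PJP^{-1}, so e^{tA} = P e^{tJ} P^{-1}.

For a Jordan block J_k(λ), e^{tJ_k(λ)} = e^{λt} · (I + tN + t^2 N^2/2! + ... + t^{k-1} N^{k-1}/(k-1)!) where N is the nilpotent superdiagonal part.

Assembling the blocks and conjugating back gives the entries of e^{tA} as shown above.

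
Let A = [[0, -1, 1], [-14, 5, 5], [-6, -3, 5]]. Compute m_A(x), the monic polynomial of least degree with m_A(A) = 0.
m_A(x) = (x - 4)^2(x - 2)

The characteristic polynomial factors as (x - 4)^2(x - 2). The minimal polynomial is ∏(x - λ)^{k_λ} where k_λ is the size of the largest Jordan block at λ.

For λ = 2: rank(A - 2I) = 2, and the largest Jordan block has size 1 (the smallest k with rank((A - 2I)^k) = rank((A - 2I)^(k+1))).
For λ = 4: rank(A - 4I) = 2, and the largest Jordan block has size 2 (the smallest k with rank((A - 4I)^k) = rank((A - 4I)^(k+1))).

So m_A(x) = (x - 4)^2(x - 2).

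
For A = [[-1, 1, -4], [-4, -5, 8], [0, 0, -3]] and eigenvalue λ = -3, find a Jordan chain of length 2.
We seek v_1 ∈ ker((A + 3I)^2) \ ker(A + 3I), then set v_{i+1} = (A + 3I) v_i.

One such chain is v_1 = [[-14, 13, -4]]^T, v_2 = [[1, -2, 0]]^T. Check: (A + 3I) v_2 = [[0, 0, 0]]^T = 0.

v_1 = [[-14, 13, -4]]^T, v_2 = [[1, -2, 0]]^T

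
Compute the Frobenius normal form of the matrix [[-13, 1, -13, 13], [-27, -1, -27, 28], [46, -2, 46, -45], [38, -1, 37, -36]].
The invariant factors of A (the non-unit diagonal entries of the Smith normal form of xI - A over ℚ[x]) are (x - 2)^2(x + 3)(x + 5), each dividing the next. The characteristic polynomial is their product, (x - 2)^2(x + 3)(x + 5).

The rational canonical form is the block-diagonal matrix of companion matrices C(f_i):
R = [[0, 0, 0, -60], [1, 0, 0, 28], [0, 1, 0, 13], [0, 0, 1, -4]].

R = [[0, 0, 0, -60], [1, 0, 0, 28], [0, 1, 0, 13], [0, 0, 1, -4]]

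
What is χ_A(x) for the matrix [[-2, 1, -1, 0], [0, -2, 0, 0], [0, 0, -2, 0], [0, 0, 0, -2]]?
xI - A = [[x + 2, -1, 1, 0], [0, x + 2, 0, 0], [0, 0, x + 2, 0], [0, 0, 0, x + 2]].

Expanding det(xI - A) along the first row:
det(xI - A) = + (x + 2)·det([[x + 2, 0, 0], [0, x + 2, 0], [0, 0, x + 2]]) - (-1)·det([[0, 0, 0], [0, x + 2, 0], [0, 0, x + 2]]) + (1)·det([[0, x + 2, 0], [0, 0, 0], [0, 0, x + 2]]) - (0)·det([[0, x + 2, 0], [0, 0, x + 2], [0, 0, 0]]).

Evaluating gives χ_A(x) = x^4 + 8x^3 + 24x^2 + 32x + 16 = (x + 2)^4.

χ_A(x) = (x + 2)^4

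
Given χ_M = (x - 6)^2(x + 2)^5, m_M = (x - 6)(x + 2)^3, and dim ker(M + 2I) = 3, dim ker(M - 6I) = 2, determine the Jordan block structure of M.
Jordan blocks: (-2, 3), (-2, 1), (-2, 1), (6, 1), (6, 1)

λ = -2: algebraic multiplicity 5 (exponent in χ_M), largest block size 3 (exponent in m_M), 3 blocks (geometric multiplicity). These force block sizes [3, 1, 1].
λ = 6: algebraic multiplicity 2 (exponent in χ_M), largest block size 1 (exponent in m_M), 2 blocks (geometric multiplicity). These force block sizes [1, 1].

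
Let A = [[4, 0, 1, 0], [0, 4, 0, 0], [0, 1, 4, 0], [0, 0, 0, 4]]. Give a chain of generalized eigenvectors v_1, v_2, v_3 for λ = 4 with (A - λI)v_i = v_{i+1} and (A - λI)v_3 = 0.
v_1 = [[3, 1, 1, 1]]^T, v_2 = [[1, 0, 1, 0]]^T, v_3 = [[1, 0, 0, 0]]^T

We seek v_1 ∈ ker((A - 4I)^3) \ ker((A - 4I)^2), then set v_{i+1} = (A - 4I) v_i.

One such chain is v_1 = [[3, 1, 1, 1]]^T, v_2 = [[1, 0, 1, 0]]^T, v_3 = [[1, 0, 0, 0]]^T. Check: (A - 4I) v_3 = [[0, 0, 0, 0]]^T = 0.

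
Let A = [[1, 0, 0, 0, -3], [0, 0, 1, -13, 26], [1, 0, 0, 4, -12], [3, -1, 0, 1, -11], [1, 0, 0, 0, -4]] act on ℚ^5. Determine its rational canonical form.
The invariant factors of A (the non-unit diagonal entries of the Smith normal form of xI - A over ℚ[x]) are x^2 + 3x - 1, (x - 4)(x^2 + 3x - 1), each dividing the next. The characteristic polynomial is their product, (x - 4)(x^2 + 3x - 1)^2.

The rational canonical form is the block-diagonal matrix of companion matrices C(f_i):
R = [[0, 1, 0, 0, 0], [1, -3, 0, 0, 0], [0, 0, 0, 0, -4], [0, 0, 1, 0, 13], [0, 0, 0, 1, 1]].

Note the characteristic polynomial does not split into linear factors over ℚ, so A has no Jordan form over ℚ; the rational canonical form exists over any field.

R = [[0, 1, 0, 0, 0], [1, -3, 0, 0, 0], [0, 0, 0, 0, -4], [0, 0, 1, 0, 13], [0, 0, 0, 1, 1]]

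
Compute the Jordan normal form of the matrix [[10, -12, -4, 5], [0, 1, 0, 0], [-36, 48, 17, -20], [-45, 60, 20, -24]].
The characteristic polynomial is det(xI - A) = (x - 1)^4, so the eigenvalues are 1 (algebraic multiplicity 4).

For λ = 1: rank(A - I) = 1, rank((A - I)^2) = 0. The eigenspace has dimension 4 - 1 = 3, so there are 3 Jordan blocks; the rank sequence gives block sizes [2, 1, 1].

Assembling the blocks gives the Jordan form J above.

J = [[1, 1, 0, 0], [0, 1, 0, 0], [0, 0, 1, 0], [0, 0, 0, 1]]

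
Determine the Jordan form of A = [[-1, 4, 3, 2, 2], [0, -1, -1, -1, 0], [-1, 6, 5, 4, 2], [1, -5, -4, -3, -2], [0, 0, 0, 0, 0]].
The characteristic polynomial is det(xI - A) = x^5, so the eigenvalues are 0 (algebraic multiplicity 5).

For λ = 0: rank(A) = 2, rank(A^2) = 0. The eigenspace has dimension 5 - 2 = 3, so there are 3 Jordan blocks; the rank sequence gives block sizes [2, 2, 1].

Assembling the blocks gives the Jordan form J above.

J = [[0, 1, 0, 0, 0], [0, 0, 0, 0, 0], [0, 0, 0, 1, 0], [0, 0, 0, 0, 0], [0, 0, 0, 0, 0]]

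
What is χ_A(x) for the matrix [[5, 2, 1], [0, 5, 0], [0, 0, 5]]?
xI - A = [[x - 5, -2, -1], [0, x - 5, 0], [0, 0, x - 5]].

Expanding det(xI - A) along the first row:
det(xI - A) = + (x - 5)·det([[x - 5, 0], [0, x - 5]]) - (-2)·det([[0, 0], [0, x - 5]]) + (-1)·det([[0, x - 5], [0, 0]]).

Evaluating gives χ_A(x) = x^3 - 15x^2 + 75x - 125 = (x - 5)^3.

χ_A(x) = (x - 5)^3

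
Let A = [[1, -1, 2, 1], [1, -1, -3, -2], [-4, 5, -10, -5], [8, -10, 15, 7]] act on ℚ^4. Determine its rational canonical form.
R = [[0, 0, 0, 0], [1, 0, 0, 0], [0, 1, 0, 0], [0, 0, 1, -3]]

The invariant factors of A (the non-unit diagonal entries of the Smith normal form of xI - A over ℚ[x]) are x^3(x + 3), each dividing the next. The characteristic polynomial is their product, x^3(x + 3).

The rational canonical form is the block-diagonal matrix of companion matrices C(f_i):
R = [[0, 0, 0, 0], [1, 0, 0, 0], [0, 1, 0, 0], [0, 0, 1, -3]].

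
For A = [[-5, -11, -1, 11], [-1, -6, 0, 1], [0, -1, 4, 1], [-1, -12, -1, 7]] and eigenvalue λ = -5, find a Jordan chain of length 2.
We seek v_1 ∈ ker((A + 5I)^2) \ ker(A + 5I), then set v_{i+1} = (A + 5I) v_i.

One such chain is v_1 = [[1, 0, 0, 0]]^T, v_2 = [[0, -1, 0, -1]]^T. Check: (A + 5I) v_2 = [[0, 0, 0, 0]]^T = 0.

v_1 = [[1, 0, 0, 0]]^T, v_2 = [[0, -1, 0, -1]]^T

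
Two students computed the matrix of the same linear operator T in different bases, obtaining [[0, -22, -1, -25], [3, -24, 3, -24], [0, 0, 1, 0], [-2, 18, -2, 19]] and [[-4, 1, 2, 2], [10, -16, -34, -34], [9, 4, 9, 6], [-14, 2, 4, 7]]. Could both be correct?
Yes.

Two matrices over a field are similar if and only if they have the same invariant factors.

Both A and B have characteristic polynomial (x - 3)(x - 1)(x + 4)^2 and minimal polynomial (x - 3)(x - 1)(x + 4)^2. Computing further, both have invariant factors (x - 3)(x - 1)(x + 4)^2. Hence A and B are similar.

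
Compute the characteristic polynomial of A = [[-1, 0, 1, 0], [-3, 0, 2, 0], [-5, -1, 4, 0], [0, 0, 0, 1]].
xI - A = [[x + 1, 0, -1, 0], [3, x, -2, 0], [5, 1, x - 4, 0], [0, 0, 0, x - 1]].

Expanding det(xI - A) along the first row:
det(xI - A) = + (x + 1)·det([[x, -2, 0], [1, x - 4, 0], [0, 0, x - 1]]) - (0)·det([[3, -2, 0], [5, x - 4, 0], [0, 0, x - 1]]) + (-1)·det([[3, x, 0], [5, 1, 0], [0, 0, x - 1]]) - (0)·det([[3, x, -2], [5, 1, x - 4], [0, 0, 0]]).

Evaluating gives χ_A(x) = x^4 - 4x^3 + 6x^2 - 4x + 1 = (x - 1)^4.

χ_A(x) = (x - 1)^4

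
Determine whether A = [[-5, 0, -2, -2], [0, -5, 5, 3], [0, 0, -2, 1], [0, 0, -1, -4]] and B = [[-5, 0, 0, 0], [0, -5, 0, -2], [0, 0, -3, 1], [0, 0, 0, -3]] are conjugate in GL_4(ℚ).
Yes.

Two matrices over a field are similar if and only if they have the same invariant factors.

Both A and B have characteristic polynomial (x + 3)^2(x + 5)^2 and minimal polynomial (x + 3)^2(x + 5). Computing further, both have invariant factors x + 5, (x + 3)^2(x + 5). Hence A and B are similar.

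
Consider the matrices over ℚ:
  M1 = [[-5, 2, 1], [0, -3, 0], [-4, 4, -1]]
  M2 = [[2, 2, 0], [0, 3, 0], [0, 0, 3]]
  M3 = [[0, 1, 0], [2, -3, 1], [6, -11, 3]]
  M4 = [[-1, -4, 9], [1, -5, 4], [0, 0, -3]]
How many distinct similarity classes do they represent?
4 classes: {M1}, {M2}, {M3}, {M4}

Characteristic polynomials: χ_{M1} = (x + 3)^3, χ_{M2} = (x - 3)^2(x - 2), χ_{M3} = x^3, χ_{M4} = (x + 3)^3.

{M1}: invariant factors x + 3, (x + 3)^2.

{M2}: invariant factors x - 3, (x - 3)(x - 2).

{M3}: invariant factors x^3.

{M4}: invariant factors (x + 3)^3.

Matrices are similar if and only if their invariant-factor lists agree; the partition into similarity classes is {M1}, {M2}, {M3}, {M4}.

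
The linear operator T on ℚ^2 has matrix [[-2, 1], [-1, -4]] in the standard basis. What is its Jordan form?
The characteristic polynomial is det(xI - A) = (x + 3)^2, so the eigenvalues are -3 (algebraic multiplicity 2).

For λ = -3: rank(A + 3I) = 1, rank((A + 3I)^2) = 0. The eigenspace has dimension 2 - 1 = 1, so there is 1 Jordan block; the rank sequence gives block sizes [2].

Assembling the blocks gives the Jordan form J above.

J = [[-3, 1], [0, -3]]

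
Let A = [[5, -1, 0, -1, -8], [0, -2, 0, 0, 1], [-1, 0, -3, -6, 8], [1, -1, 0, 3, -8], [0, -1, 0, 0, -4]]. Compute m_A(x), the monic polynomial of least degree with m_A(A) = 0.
The characteristic polynomial factors as (x - 4)^2(x + 3)^3. The minimal polynomial is ∏(x - λ)^{k_λ} where k_λ is the size of the largest Jordan block at λ.

For λ = -3: rank(A + 3I) = 4, and the largest Jordan block has size 3 (the smallest k with rank((A + 3I)^k) = rank((A + 3I)^(k+1))).
For λ = 4: rank(A - 4I) = 4, and the largest Jordan block has size 2 (the smallest k with rank((A - 4I)^k) = rank((A - 4I)^(k+1))).

So m_A(x) = (x - 4)^2(x + 3)^3.

m_A(x) = (x - 4)^2(x + 3)^3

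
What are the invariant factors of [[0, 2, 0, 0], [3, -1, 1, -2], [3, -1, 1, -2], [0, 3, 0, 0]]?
The Jordan structure of A has elementary divisors x^3, x. Arranging the block sizes at each eigenvalue in decreasing order and taking row products gives the invariant factors.

Invariant factors (smallest first, each dividing the next): x, x^3.

Check: the last factor x^3 is the minimal polynomial, and the product x^4 is the characteristic polynomial.

x, x^3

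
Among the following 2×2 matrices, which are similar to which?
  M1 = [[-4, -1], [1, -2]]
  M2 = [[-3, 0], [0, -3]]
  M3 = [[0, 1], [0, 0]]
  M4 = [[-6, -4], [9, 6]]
Characteristic polynomials: χ_{M1} = (x + 3)^2, χ_{M2} = (x + 3)^2, χ_{M3} = x^2, χ_{M4} = x^2.

{M1}: invariant factors (x + 3)^2.

{M2}: invariant factors x + 3, x + 3.

{M3, M4}: invariant factors x^2.

Matrices are similar if and only if their invariant-factor lists agree; the partition into similarity classes is {M1}, {M2}, {M3, M4}.

3 classes: {M1}, {M2}, {M3, M4}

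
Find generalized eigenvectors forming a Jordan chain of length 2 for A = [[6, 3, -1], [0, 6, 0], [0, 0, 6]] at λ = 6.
v_1 = [[-2, 1, 2]]^T, v_2 = [[1, 0, 0]]^T

We seek v_1 ∈ ker((A - 6I)^2) \ ker(A - 6I), then set v_{i+1} = (A - 6I) v_i.

One such chain is v_1 = [[-2, 1, 2]]^T, v_2 = [[1, 0, 0]]^T. Check: (A - 6I) v_2 = [[0, 0, 0]]^T = 0.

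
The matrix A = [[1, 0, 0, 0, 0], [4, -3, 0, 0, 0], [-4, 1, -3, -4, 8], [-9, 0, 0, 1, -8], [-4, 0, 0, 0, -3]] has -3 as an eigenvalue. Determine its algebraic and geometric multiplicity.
The characteristic polynomial is (x - 1)^2(x + 3)^3, so the factor x + 3 appears with exponent 3: the algebraic multiplicity is 3.

rank(A + 3I) = 3, so the eigenspace has dimension 5 - 3 = 2: the geometric multiplicity is 2.

Since 2 < 3, A is not diagonalizable.

algebraic multiplicity 3, geometric multiplicity 2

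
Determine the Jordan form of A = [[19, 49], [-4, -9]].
J = [[5, 1], [0, 5]]

The characteristic polynomial is det(xI - A) = (x - 5)^2, so the eigenvalues are 5 (algebraic multiplicity 2).

For λ = 5: rank(A - 5I) = 1, rank((A - 5I)^2) = 0. The eigenspace has dimension 2 - 1 = 1, so there is 1 Jordan block; the rank sequence gives block sizes [2].

Assembling the blocks gives the Jordan form J above.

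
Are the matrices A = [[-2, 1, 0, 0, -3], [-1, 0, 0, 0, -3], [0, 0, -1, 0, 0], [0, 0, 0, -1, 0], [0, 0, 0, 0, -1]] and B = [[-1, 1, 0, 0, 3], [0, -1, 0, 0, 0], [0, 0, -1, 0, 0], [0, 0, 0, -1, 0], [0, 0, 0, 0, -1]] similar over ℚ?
Two matrices over a field are similar if and only if they have the same invariant factors.

Both A and B have characteristic polynomial (x + 1)^5 and minimal polynomial (x + 1)^2. Computing further, both have invariant factors x + 1, x + 1, x + 1, (x + 1)^2. Hence A and B are similar.

Yes.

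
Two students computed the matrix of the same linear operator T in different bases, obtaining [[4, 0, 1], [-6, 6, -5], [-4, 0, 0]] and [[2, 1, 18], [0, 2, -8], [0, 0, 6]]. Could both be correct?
Two matrices over a field are similar if and only if they have the same invariant factors.

Both A and B have characteristic polynomial (x - 6)(x - 2)^2 and minimal polynomial (x - 6)(x - 2)^2. Computing further, both have invariant factors (x - 6)(x - 2)^2. Hence A and B are similar.

Yes.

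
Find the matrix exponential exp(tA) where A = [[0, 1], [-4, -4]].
e^{tA} = [[(2*t + 1)*e^{-2*t}, t*e^{-2*t}], [-4*t*e^{-2*t}, (1 - 2*t)*e^{-2*t}]]

A has Jordan form J = [[-2, 1], [0, -2]] with A = PJP^{-1}, so e^{tA} = P e^{tJ} P^{-1}.

For a Jordan block J_k(λ), e^{tJ_k(λ)} = e^{λt} · (I + tN + t^2 N^2/2! + ... + t^{k-1} N^{k-1}/(k-1)!) where N is the nilpotent superdiagonal part.

Assembling the blocks and conjugating back gives the entries of e^{tA} as shown above.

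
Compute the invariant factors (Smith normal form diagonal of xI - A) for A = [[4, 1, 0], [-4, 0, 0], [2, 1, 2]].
The Jordan structure of A has elementary divisors (x - 2)^2, (x - 2). Arranging the block sizes at each eigenvalue in decreasing order and taking row products gives the invariant factors.

Invariant factors (smallest first, each dividing the next): x - 2, (x - 2)^2.

Check: the last factor (x - 2)^2 is the minimal polynomial, and the product (x - 2)^3 is the characteristic polynomial.

x - 2, (x - 2)^2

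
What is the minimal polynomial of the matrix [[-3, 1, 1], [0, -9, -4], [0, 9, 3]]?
m_A(x) = (x + 3)^3

The characteristic polynomial factors as (x + 3)^3. The minimal polynomial is ∏(x - λ)^{k_λ} where k_λ is the size of the largest Jordan block at λ.

For λ = -3: rank(A + 3I) = 2, and the largest Jordan block has size 3 (the smallest k with rank((A + 3I)^k) = rank((A + 3I)^(k+1))).

So m_A(x) = (x + 3)^3.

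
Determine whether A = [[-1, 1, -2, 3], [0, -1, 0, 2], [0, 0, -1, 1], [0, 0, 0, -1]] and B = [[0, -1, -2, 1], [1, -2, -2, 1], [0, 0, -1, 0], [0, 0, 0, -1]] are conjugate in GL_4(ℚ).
Both have characteristic polynomial (x + 1)^4 and minimal polynomial (x + 1)^2. But rank(A + I) = 2 for A while rank(B + I) = 1 for B, so the number of Jordan blocks at λ = -1 differs. A and B are not similar.

No.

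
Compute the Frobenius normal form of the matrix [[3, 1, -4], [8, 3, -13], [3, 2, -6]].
R = [[0, 0, 5], [1, 0, -3], [0, 1, 0]]

The invariant factors of A (the non-unit diagonal entries of the Smith normal form of xI - A over ℚ[x]) are x^3 + 3x - 5, each dividing the next. The characteristic polynomial is their product, x^3 + 3x - 5.

The rational canonical form is the block-diagonal matrix of companion matrices C(f_i):
R = [[0, 0, 5], [1, 0, -3], [0, 1, 0]].

Note the characteristic polynomial does not split into linear factors over ℚ, so A has no Jordan form over ℚ; the rational canonical form exists over any field.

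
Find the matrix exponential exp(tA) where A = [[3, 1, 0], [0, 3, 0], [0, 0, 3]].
e^{tA} = [[e^{3*t}, t*e^{3*t}, 0], [0, e^{3*t}, 0], [0, 0, e^{3*t}]]

A has Jordan form J = [[3, 1, 0], [0, 3, 0], [0, 0, 3]] with A = PJP^{-1}, so e^{tA} = P e^{tJ} P^{-1}.

For a Jordan block J_k(λ), e^{tJ_k(λ)} = e^{λt} · (I + tN + t^2 N^2/2! + ... + t^{k-1} N^{k-1}/(k-1)!) where N is the nilpotent superdiagonal part.

Assembling the blocks and conjugating back gives the entries of e^{tA} as shown above.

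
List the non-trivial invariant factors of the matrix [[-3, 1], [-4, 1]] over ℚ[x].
(x + 1)^2

The Jordan structure of A has elementary divisors (x + 1)^2. Arranging the block sizes at each eigenvalue in decreasing order and taking row products gives the invariant factors.

Invariant factors (smallest first, each dividing the next): (x + 1)^2.

Check: the last factor (x + 1)^2 is the minimal polynomial, and the product (x + 1)^2 is the characteristic polynomial.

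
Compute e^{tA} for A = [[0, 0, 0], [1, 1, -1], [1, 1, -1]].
e^{tA} = [[1, 0, 0], [t, t + 1, -t], [t, t, 1 - t]]

A has Jordan form J = [[0, 1, 0], [0, 0, 0], [0, 0, 0]] with A = PJP^{-1}, so e^{tA} = P e^{tJ} P^{-1}.

For a Jordan block J_k(λ), e^{tJ_k(λ)} = e^{λt} · (I + tN + t^2 N^2/2! + ... + t^{k-1} N^{k-1}/(k-1)!) where N is the nilpotent superdiagonal part.

Assembling the blocks and conjugating back gives the entries of e^{tA} as shown above.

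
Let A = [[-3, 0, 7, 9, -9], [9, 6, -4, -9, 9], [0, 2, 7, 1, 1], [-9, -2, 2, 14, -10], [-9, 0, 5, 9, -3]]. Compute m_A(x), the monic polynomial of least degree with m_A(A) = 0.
The characteristic polynomial factors as (x - 6)^4(x + 3). The minimal polynomial is ∏(x - λ)^{k_λ} where k_λ is the size of the largest Jordan block at λ.

For λ = -3: rank(A + 3I) = 4, and the largest Jordan block has size 1 (the smallest k with rank((A + 3I)^k) = rank((A + 3I)^(k+1))).
For λ = 6: rank(A - 6I) = 3, and the largest Jordan block has size 3 (the smallest k with rank((A - 6I)^k) = rank((A - 6I)^(k+1))).

So m_A(x) = (x - 6)^3(x + 3).

m_A(x) = (x - 6)^3(x + 3)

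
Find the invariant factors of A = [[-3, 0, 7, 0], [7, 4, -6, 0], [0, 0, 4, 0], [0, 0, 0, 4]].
The Jordan structure of A has elementary divisors (x + 3), (x - 4)^2, (x - 4). Arranging the block sizes at each eigenvalue in decreasing order and taking row products gives the invariant factors.

Invariant factors (smallest first, each dividing the next): x - 4, (x - 4)^2(x + 3).

Check: the last factor (x - 4)^2(x + 3) is the minimal polynomial, and the product (x - 4)^3(x + 3) is the characteristic polynomial.

x - 4, (x - 4)^2(x + 3)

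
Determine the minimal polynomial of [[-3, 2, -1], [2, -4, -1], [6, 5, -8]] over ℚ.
m_A(x) = (x + 5)^3

The characteristic polynomial factors as (x + 5)^3. The minimal polynomial is ∏(x - λ)^{k_λ} where k_λ is the size of the largest Jordan block at λ.

For λ = -5: rank(A + 5I) = 2, and the largest Jordan block has size 3 (the smallest k with rank((A + 5I)^k) = rank((A + 5I)^(k+1))).

So m_A(x) = (x + 5)^3.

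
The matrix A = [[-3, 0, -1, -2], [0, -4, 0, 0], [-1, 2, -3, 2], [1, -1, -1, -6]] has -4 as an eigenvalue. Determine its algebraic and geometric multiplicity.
The characteristic polynomial is (x + 4)^4, so the factor x + 4 appears with exponent 4: the algebraic multiplicity is 4.

rank(A + 4I) = 2, so the eigenspace has dimension 4 - 2 = 2: the geometric multiplicity is 2.

Since 2 < 4, A is not diagonalizable.

algebraic multiplicity 4, geometric multiplicity 2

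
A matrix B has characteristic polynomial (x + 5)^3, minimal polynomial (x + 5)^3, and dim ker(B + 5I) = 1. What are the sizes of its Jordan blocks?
Jordan blocks: (-5, 3)

λ = -5: algebraic multiplicity 3 (exponent in χ_B), largest block size 3 (exponent in m_B), 1 block (geometric multiplicity). This forces block sizes [3].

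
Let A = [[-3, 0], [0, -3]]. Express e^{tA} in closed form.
e^{tA} = [[e^{-3*t}, 0], [0, e^{-3*t}]]

A has Jordan form J = [[-3, 0], [0, -3]] with A = PJP^{-1}, so e^{tA} = P e^{tJ} P^{-1}.

For a Jordan block J_k(λ), e^{tJ_k(λ)} = e^{λt} · (I + tN + t^2 N^2/2! + ... + t^{k-1} N^{k-1}/(k-1)!) where N is the nilpotent superdiagonal part.

Assembling the blocks and conjugating back gives the entries of e^{tA} as shown above.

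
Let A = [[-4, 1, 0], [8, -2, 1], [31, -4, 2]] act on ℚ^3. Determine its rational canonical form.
R = [[0, 0, 15], [1, 0, 8], [0, 1, -4]]

The invariant factors of A (the non-unit diagonal entries of the Smith normal form of xI - A over ℚ[x]) are (x + 5)(x^2 - x - 3), each dividing the next. The characteristic polynomial is their product, (x + 5)(x^2 - x - 3).

The rational canonical form is the block-diagonal matrix of companion matrices C(f_i):
R = [[0, 0, 15], [1, 0, 8], [0, 1, -4]].

Note the characteristic polynomial does not split into linear factors over ℚ, so A has no Jordan form over ℚ; the rational canonical form exists over any field.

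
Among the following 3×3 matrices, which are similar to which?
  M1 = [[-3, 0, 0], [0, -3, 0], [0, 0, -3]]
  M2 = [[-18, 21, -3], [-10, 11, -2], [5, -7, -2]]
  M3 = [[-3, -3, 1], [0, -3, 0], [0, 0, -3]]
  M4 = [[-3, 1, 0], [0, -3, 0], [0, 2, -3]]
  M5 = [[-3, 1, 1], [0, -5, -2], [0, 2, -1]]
Characteristic polynomials: χ_{M1} = (x + 3)^3, χ_{M2} = (x + 3)^3, χ_{M3} = (x + 3)^3, χ_{M4} = (x + 3)^3, χ_{M5} = (x + 3)^3.

{M1}: invariant factors x + 3, x + 3, x + 3.

{M2, M3, M4, M5}: invariant factors x + 3, (x + 3)^2.

Matrices are similar if and only if their invariant-factor lists agree; the partition into similarity classes is {M1}, {M2, M3, M4, M5}.

2 classes: {M1}, {M2, M3, M4, M5}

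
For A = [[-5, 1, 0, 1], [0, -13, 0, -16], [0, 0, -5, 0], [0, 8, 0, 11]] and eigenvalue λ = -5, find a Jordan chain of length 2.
v_1 = [[1, 2, 0, -1]]^T, v_2 = [[1, 0, 0, 0]]^T

We seek v_1 ∈ ker((A + 5I)^2) \ ker(A + 5I), then set v_{i+1} = (A + 5I) v_i.

One such chain is v_1 = [[1, 2, 0, -1]]^T, v_2 = [[1, 0, 0, 0]]^T. Check: (A + 5I) v_2 = [[0, 0, 0, 0]]^T = 0.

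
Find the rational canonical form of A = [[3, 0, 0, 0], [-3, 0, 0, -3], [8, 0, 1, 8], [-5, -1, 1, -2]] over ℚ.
R = [[3, 0, 0, 0], [0, 0, 0, -3], [0, 1, 0, 13], [0, 0, 1, -1]]

The invariant factors of A (the non-unit diagonal entries of the Smith normal form of xI - A over ℚ[x]) are x - 3, (x - 3)(x^2 + 4x - 1), each dividing the next. The characteristic polynomial is their product, (x - 3)^2(x^2 + 4x - 1).

The rational canonical form is the block-diagonal matrix of companion matrices C(f_i):
R = [[3, 0, 0, 0], [0, 0, 0, -3], [0, 1, 0, 13], [0, 0, 1, -1]].

Note the characteristic polynomial does not split into linear factors over ℚ, so A has no Jordan form over ℚ; the rational canonical form exists over any field.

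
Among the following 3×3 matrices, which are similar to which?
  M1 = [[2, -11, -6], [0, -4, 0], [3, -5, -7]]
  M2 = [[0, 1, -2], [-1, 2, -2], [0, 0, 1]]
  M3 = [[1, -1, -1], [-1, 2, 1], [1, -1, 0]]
Characteristic polynomials: χ_{M1} = (x + 1)(x + 4)^2, χ_{M2} = (x - 1)^3, χ_{M3} = (x - 1)^3.

{M1}: invariant factors (x + 1)(x + 4)^2.

{M2}: invariant factors x - 1, (x - 1)^2.

{M3}: invariant factors (x - 1)^3.

Matrices are similar if and only if their invariant-factor lists agree; the partition into similarity classes is {M1}, {M2}, {M3}.

3 classes: {M1}, {M2}, {M3}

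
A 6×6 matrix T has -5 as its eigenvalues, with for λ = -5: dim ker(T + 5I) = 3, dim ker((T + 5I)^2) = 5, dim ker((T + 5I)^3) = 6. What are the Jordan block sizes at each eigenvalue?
Jordan blocks: (-5, 3), (-5, 2), (-5, 1)

λ = -5: successive nullity increments [3, 2, 1] count blocks of size ≥ k; block sizes are [3, 2, 1].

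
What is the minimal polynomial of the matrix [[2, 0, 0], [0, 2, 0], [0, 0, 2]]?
m_A(x) = x - 2

The characteristic polynomial factors as (x - 2)^3. The minimal polynomial is ∏(x - λ)^{k_λ} where k_λ is the size of the largest Jordan block at λ.

For λ = 2: rank(A - 2I) = 0, and the largest Jordan block has size 1 (the smallest k with rank((A - 2I)^k) = rank((A - 2I)^(k+1))).

So m_A(x) = x - 2.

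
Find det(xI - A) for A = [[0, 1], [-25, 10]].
xI - A = [[x, -1], [25, x - 10]].

Expanding det(xI - A) along the first row:
det(xI - A) = + (x)·det([[x - 10]]) - (-1)·det([[25]]).

Evaluating gives χ_A(x) = x^2 - 10x + 25 = (x - 5)^2.

χ_A(x) = (x - 5)^2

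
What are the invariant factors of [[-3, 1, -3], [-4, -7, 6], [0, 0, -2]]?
(x + 2)(x + 5)^2

The Jordan structure of A has elementary divisors (x + 5)^2, (x + 2). Arranging the block sizes at each eigenvalue in decreasing order and taking row products gives the invariant factors.

Invariant factors (smallest first, each dividing the next): (x + 2)(x + 5)^2.

Check: the last factor (x + 2)(x + 5)^2 is the minimal polynomial, and the product (x + 2)(x + 5)^2 is the characteristic polynomial.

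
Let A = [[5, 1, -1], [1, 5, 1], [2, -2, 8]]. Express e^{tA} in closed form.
A has Jordan form J = [[6, 1, 0], [0, 6, 0], [0, 0, 6]] with A = PJP^{-1}, so e^{tA} = P e^{tJ} P^{-1}.

For a Jordan block J_k(λ), e^{tJ_k(λ)} = e^{λt} · (I + tN + t^2 N^2/2! + ... + t^{k-1} N^{k-1}/(k-1)!) where N is the nilpotent superdiagonal part.

Assembling the blocks and conjugating back gives the entries of e^{tA} as shown above.

e^{tA} = [[(1 - t)*e^{6*t}, t*e^{6*t}, -t*e^{6*t}], [t*e^{6*t}, (1 - t)*e^{6*t}, t*e^{6*t}], [2*t*e^{6*t}, -2*t*e^{6*t}, (2*t + 1)*e^{6*t}]]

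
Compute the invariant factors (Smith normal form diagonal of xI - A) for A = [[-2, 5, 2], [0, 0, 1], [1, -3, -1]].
(x + 1)^3

The Jordan structure of A has elementary divisors (x + 1)^3. Arranging the block sizes at each eigenvalue in decreasing order and taking row products gives the invariant factors.

Invariant factors (smallest first, each dividing the next): (x + 1)^3.

Check: the last factor (x + 1)^3 is the minimal polynomial, and the product (x + 1)^3 is the characteristic polynomial.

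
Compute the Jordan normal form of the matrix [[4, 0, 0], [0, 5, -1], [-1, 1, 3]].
J = [[4, 1, 0], [0, 4, 1], [0, 0, 4]]

The characteristic polynomial is det(xI - A) = (x - 4)^3, so the eigenvalues are 4 (algebraic multiplicity 3).

For λ = 4: rank(A - 4I) = 2, rank((A - 4I)^2) = 1, rank((A - 4I)^3) = 0. The eigenspace has dimension 3 - 2 = 1, so there is 1 Jordan block; the rank sequence gives block sizes [3].

Assembling the blocks gives the Jordan form J above.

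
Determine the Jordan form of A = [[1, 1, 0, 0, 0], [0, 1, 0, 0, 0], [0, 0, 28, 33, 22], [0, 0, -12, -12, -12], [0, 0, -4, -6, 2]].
The characteristic polynomial is det(xI - A) = (x - 6)^3(x - 1)^2, so the eigenvalues are 1 (algebraic multiplicity 2), 6 (algebraic multiplicity 3).

For λ = 1: rank(A - I) = 4, rank((A - I)^2) = 3. The eigenspace has dimension 5 - 4 = 1, so there is 1 Jordan block; the rank sequence gives block sizes [2].

For λ = 6: rank(A - 6I) = 3, rank((A - 6I)^2) = 2. The eigenspace has dimension 5 - 3 = 2, so there are 2 Jordan blocks; the rank sequence gives block sizes [2, 1].

Assembling the blocks gives the Jordan form J above.

J = [[1, 1, 0, 0, 0], [0, 1, 0, 0, 0], [0, 0, 6, 1, 0], [0, 0, 0, 6, 0], [0, 0, 0, 0, 6]]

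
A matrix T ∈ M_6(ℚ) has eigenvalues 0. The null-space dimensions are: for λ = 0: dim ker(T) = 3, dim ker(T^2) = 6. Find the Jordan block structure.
λ = 0: successive nullity increments [3, 3] count blocks of size ≥ k; block sizes are [2, 2, 2].

Jordan blocks: (0, 2), (0, 2), (0, 2)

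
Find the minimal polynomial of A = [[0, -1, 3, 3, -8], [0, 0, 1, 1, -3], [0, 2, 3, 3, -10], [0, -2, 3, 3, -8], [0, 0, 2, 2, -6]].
The characteristic polynomial factors as x^5. The minimal polynomial is ∏(x - λ)^{k_λ} where k_λ is the size of the largest Jordan block at λ.

For λ = 0: rank(A) = 3, and the largest Jordan block has size 3 (the smallest k with rank(A^k) = rank(A^(k+1))).

So m_A(x) = x^3.

m_A(x) = x^3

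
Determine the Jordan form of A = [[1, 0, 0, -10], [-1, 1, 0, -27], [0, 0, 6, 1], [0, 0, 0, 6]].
The characteristic polynomial is det(xI - A) = (x - 6)^2(x - 1)^2, so the eigenvalues are 1 (algebraic multiplicity 2), 6 (algebraic multiplicity 2).

For λ = 1: rank(A - I) = 3, rank((A - I)^2) = 2. The eigenspace has dimension 4 - 3 = 1, so there is 1 Jordan block; the rank sequence gives block sizes [2].

For λ = 6: rank(A - 6I) = 3, rank((A - 6I)^2) = 2. The eigenspace has dimension 4 - 3 = 1, so there is 1 Jordan block; the rank sequence gives block sizes [2].

Assembling the blocks gives the Jordan form J above.

J = [[1, 1, 0, 0], [0, 1, 0, 0], [0, 0, 6, 1], [0, 0, 0, 6]]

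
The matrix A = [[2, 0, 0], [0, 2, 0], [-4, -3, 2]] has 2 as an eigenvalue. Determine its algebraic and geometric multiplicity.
algebraic multiplicity 3, geometric multiplicity 2

The characteristic polynomial is (x - 2)^3, so the factor x - 2 appears with exponent 3: the algebraic multiplicity is 3.

rank(A - 2I) = 1, so the eigenspace has dimension 3 - 1 = 2: the geometric multiplicity is 2.

Since 2 < 3, A is not diagonalizable.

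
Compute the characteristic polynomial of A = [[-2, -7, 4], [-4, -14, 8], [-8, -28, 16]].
xI - A = [[x + 2, 7, -4], [4, x + 14, -8], [8, 28, x - 16]].

Expanding det(xI - A) along the first row:
det(xI - A) = + (x + 2)·det([[x + 14, -8], [28, x - 16]]) - (7)·det([[4, -8], [8, x - 16]]) + (-4)·det([[4, x + 14], [8, 28]]).

Evaluating gives χ_A(x) = x^3.

χ_A(x) = x^3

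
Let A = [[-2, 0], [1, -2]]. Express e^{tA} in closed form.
e^{tA} = [[e^{-2*t}, 0], [t*e^{-2*t}, e^{-2*t}]]

A has Jordan form J = [[-2, 1], [0, -2]] with A = PJP^{-1}, so e^{tA} = P e^{tJ} P^{-1}.

For a Jordan block J_k(λ), e^{tJ_k(λ)} = e^{λt} · (I + tN + t^2 N^2/2! + ... + t^{k-1} N^{k-1}/(k-1)!) where N is the nilpotent superdiagonal part.

Assembling the blocks and conjugating back gives the entries of e^{tA} as shown above.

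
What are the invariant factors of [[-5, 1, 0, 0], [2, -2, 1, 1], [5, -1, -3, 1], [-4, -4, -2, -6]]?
x + 4, (x + 4)^3

The Jordan structure of A has elementary divisors (x + 4)^3, (x + 4). Arranging the block sizes at each eigenvalue in decreasing order and taking row products gives the invariant factors.

Invariant factors (smallest first, each dividing the next): x + 4, (x + 4)^3.

Check: the last factor (x + 4)^3 is the minimal polynomial, and the product (x + 4)^4 is the characteristic polynomial.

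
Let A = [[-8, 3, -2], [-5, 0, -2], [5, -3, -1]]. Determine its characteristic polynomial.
xI - A = [[x + 8, -3, 2], [5, x, 2], [-5, 3, x + 1]].

Expanding det(xI - A) along the first row:
det(xI - A) = + (x + 8)·det([[x, 2], [3, x + 1]]) - (-3)·det([[5, 2], [-5, x + 1]]) + (2)·det([[5, x], [-5, 3]]).

Evaluating gives χ_A(x) = x^3 + 9x^2 + 27x + 27 = (x + 3)^3.

χ_A(x) = (x + 3)^3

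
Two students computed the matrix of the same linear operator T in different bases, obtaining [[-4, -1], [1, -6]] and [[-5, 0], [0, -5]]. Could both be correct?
Both have characteristic polynomial (x + 5)^2, but the minimal polynomial of A is (x + 5)^2 while the minimal polynomial of B is x + 5. The minimal polynomial is a similarity invariant, so A and B are not similar.

No.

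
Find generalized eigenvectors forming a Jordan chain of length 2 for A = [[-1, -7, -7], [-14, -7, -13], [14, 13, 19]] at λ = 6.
v_1 = [[-1, -2, 3]]^T, v_2 = [[0, 1, -1]]^T

We seek v_1 ∈ ker((A - 6I)^2) \ ker(A - 6I), then set v_{i+1} = (A - 6I) v_i.

One such chain is v_1 = [[-1, -2, 3]]^T, v_2 = [[0, 1, -1]]^T. Check: (A - 6I) v_2 = [[0, 0, 0]]^T = 0.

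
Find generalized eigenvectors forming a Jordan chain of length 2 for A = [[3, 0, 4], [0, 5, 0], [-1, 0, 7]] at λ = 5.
v_1 = [[1, 0, 1]]^T, v_2 = [[2, 0, 1]]^T

We seek v_1 ∈ ker((A - 5I)^2) \ ker(A - 5I), then set v_{i+1} = (A - 5I) v_i.

One such chain is v_1 = [[1, 0, 1]]^T, v_2 = [[2, 0, 1]]^T. Check: (A - 5I) v_2 = [[0, 0, 0]]^T = 0.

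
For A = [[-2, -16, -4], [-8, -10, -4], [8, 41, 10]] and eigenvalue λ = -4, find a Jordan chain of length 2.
We seek v_1 ∈ ker((A + 4I)^2) \ ker(A + 4I), then set v_{i+1} = (A + 4I) v_i.

One such chain is v_1 = [[1, 1, -4]]^T, v_2 = [[2, 2, -7]]^T. Check: (A + 4I) v_2 = [[0, 0, 0]]^T = 0.

v_1 = [[1, 1, -4]]^T, v_2 = [[2, 2, -7]]^T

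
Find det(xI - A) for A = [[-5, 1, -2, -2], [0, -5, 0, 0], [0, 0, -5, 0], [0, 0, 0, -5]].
xI - A = [[x + 5, -1, 2, 2], [0, x + 5, 0, 0], [0, 0, x + 5, 0], [0, 0, 0, x + 5]].

Expanding det(xI - A) along the first row:
det(xI - A) = + (x + 5)·det([[x + 5, 0, 0], [0, x + 5, 0], [0, 0, x + 5]]) - (-1)·det([[0, 0, 0], [0, x + 5, 0], [0, 0, x + 5]]) + (2)·det([[0, x + 5, 0], [0, 0, 0], [0, 0, x + 5]]) - (2)·det([[0, x + 5, 0], [0, 0, x + 5], [0, 0, 0]]).

Evaluating gives χ_A(x) = x^4 + 20x^3 + 150x^2 + 500x + 625 = (x + 5)^4.

χ_A(x) = (x + 5)^4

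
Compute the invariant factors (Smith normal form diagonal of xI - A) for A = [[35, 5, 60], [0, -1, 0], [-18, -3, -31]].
(x - 5)(x + 1)^2

The Jordan structure of A has elementary divisors (x + 1)^2, (x - 5). Arranging the block sizes at each eigenvalue in decreasing order and taking row products gives the invariant factors.

Invariant factors (smallest first, each dividing the next): (x - 5)(x + 1)^2.

Check: the last factor (x - 5)(x + 1)^2 is the minimal polynomial, and the product (x - 5)(x + 1)^2 is the characteristic polynomial.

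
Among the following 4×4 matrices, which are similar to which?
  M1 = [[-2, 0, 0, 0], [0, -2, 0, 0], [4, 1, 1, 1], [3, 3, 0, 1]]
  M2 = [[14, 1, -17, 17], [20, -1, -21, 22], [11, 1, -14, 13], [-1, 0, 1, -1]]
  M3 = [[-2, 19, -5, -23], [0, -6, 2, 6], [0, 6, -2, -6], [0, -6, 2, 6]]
3 classes: {M1}, {M2}, {M3}

Characteristic polynomials: χ_{M1} = (x - 1)^2(x + 2)^2, χ_{M2} = (x - 1)^2(x + 2)^2, χ_{M3} = x^2(x + 2)^2.

{M1}: invariant factors x + 2, (x - 1)^2(x + 2).

{M2}: invariant factors (x - 1)^2(x + 2)^2.

{M3}: invariant factors x, x(x + 2)^2.

Matrices are similar if and only if their invariant-factor lists agree; the partition into similarity classes is {M1}, {M2}, {M3}.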